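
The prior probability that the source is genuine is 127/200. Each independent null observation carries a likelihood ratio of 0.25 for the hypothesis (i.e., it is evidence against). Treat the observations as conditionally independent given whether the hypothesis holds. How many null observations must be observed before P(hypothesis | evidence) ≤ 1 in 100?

4

Prior odds = 0.635/0.365 = 127/73.
Likelihood ratio per null observation = 0.25.
Target posterior odds = 0.01/0.99 = 1/99.
Need (127/73) × 0.25ⁿ ≤ 1/99, i.e. 0.25ⁿ ≤ 73/12573.
0.25³ = 0.015625 is still above 73/12573 but 0.25⁴ = 0.00390625 is at or below it, so n = 4.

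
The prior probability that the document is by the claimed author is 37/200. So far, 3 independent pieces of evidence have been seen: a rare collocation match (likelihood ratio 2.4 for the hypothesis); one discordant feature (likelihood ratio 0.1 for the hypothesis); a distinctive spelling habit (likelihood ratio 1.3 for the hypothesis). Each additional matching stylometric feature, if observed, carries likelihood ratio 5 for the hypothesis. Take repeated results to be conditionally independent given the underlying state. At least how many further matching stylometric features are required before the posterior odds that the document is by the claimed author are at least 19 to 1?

Prior odds = 0.185/0.815 = 37/163.
Combined Bayes factor of the evidence already in hand = 2.4 × 0.1 × 1.3 = 0.312.
Odds after that evidence = (37/163) × 0.312 = 1443/20375.
Target odds = 19.
Need 5ⁿ ≥ 19 ÷ (1443/20375) = 387125/1443.
5³ = 125 falls short of 387125/1443 but 5⁴ = 625 reaches it, so n = 4.

4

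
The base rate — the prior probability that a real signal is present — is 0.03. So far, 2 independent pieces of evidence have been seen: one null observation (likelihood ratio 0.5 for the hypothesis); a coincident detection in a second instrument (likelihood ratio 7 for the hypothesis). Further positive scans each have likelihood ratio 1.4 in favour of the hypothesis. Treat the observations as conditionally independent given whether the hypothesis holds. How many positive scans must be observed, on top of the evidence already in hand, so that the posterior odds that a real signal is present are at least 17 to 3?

12

Prior odds = 0.03/0.97 = 3/97.
Combined Bayes factor of the evidence already in hand = 0.5 × 7 = 3.5.
Odds after that evidence = (3/97) × 3.5 = 21/194.
Target odds = 17/3.
Need 1.4ⁿ ≥ 17/3 ÷ (21/194) = 3298/63.
1.4¹¹ ≈40.4957 falls short of 3298/63 but 1.4¹² ≈56.6939 reaches it, so n = 12.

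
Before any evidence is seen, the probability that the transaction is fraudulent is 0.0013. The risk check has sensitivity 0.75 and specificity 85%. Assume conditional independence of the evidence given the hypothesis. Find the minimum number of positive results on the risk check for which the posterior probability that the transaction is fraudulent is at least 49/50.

Prior odds = 0.0013/0.9987 = 13/9987.
False-positive rate = 1 − 0.85 = 0.15; likelihood ratio of a positive = 0.75/0.15 = 5.
Target posterior odds = 0.98/0.02 = 49.
Require 5ⁿ ≥ 49 ÷ (13/9987) = 489363/13.
5⁶ = 15625 falls short of 489363/13 but 5⁷ = 78125 reaches it, so n = 7.

7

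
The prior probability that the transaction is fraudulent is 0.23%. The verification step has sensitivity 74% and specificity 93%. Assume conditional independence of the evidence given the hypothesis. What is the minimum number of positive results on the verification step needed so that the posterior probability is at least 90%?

Prior odds = 0.0023/0.9977 = 23/9977.
False-positive rate = 1 − 0.93 = 0.07; likelihood ratio of a positive = 0.74/0.07 = 74/7.
Target posterior odds = 0.9/0.1 = 9.
Require (74/7)ⁿ ≥ 9 ÷ (23/9977) = 89793/23.
(74/7)³ = 405224/343 falls short of 89793/23 but (74/7)⁴ = 29986576/2401 reaches it, so n = 4.

4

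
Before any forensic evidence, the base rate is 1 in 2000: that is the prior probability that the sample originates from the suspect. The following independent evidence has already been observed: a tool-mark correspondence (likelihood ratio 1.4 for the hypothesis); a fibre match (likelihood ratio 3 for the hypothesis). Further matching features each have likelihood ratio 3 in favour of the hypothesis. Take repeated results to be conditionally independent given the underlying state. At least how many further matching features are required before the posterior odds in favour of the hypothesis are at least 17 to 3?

8

Prior odds = 0.0005/0.9995 = 1/1999.
Combined Bayes factor of the evidence already in hand = 1.4 × 3 = 4.2.
Odds after that evidence = (1/1999) × 4.2 = 21/9995.
Target odds = 17/3.
Need 3ⁿ ≥ 17/3 ÷ (21/9995) = 169915/63.
3⁷ = 2187 falls short of 169915/63 but 3⁸ = 6561 reaches it, so n = 8.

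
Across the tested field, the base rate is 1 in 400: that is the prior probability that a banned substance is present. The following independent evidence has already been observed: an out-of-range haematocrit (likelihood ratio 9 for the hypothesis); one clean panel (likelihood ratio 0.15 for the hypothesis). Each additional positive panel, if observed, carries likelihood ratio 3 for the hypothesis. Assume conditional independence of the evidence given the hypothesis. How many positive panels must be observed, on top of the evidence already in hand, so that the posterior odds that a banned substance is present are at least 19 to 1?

8

Prior odds = 0.0025/0.9975 = 1/399.
Combined Bayes factor of the evidence already in hand = 9 × 0.15 = 1.35.
Odds after that evidence = (1/399) × 1.35 = 9/2660.
Target odds = 19.
Need 3ⁿ ≥ 19 ÷ (9/2660) = 50540/9.
3⁷ = 2187 falls short of 50540/9 but 3⁸ = 6561 reaches it, so n = 8.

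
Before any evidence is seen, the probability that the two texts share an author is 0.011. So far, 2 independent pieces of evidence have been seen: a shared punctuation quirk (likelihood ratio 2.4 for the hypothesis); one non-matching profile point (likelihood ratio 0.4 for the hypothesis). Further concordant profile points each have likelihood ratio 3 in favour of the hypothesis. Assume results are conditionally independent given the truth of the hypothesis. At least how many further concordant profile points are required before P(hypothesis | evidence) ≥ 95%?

Prior odds = 0.011/0.989 = 11/989.
Combined Bayes factor of the evidence already in hand = 2.4 × 0.4 = 0.96.
Odds after that evidence = (11/989) × 0.96 = 264/24725.
Target odds = 0.95/0.05 = 19.
Need 3ⁿ ≥ 19 ÷ (264/24725) = 469775/264.
3⁶ = 729 falls short of 469775/264 but 3⁷ = 2187 reaches it, so n = 7.

7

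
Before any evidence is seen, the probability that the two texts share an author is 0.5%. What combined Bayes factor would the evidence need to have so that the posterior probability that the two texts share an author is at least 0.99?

Prior odds = 0.005/0.995 = 1/199.
Target odds = 0.99/0.01 = 99.
Required Bayes factor = 99 ÷ (1/199) = 19701.

19701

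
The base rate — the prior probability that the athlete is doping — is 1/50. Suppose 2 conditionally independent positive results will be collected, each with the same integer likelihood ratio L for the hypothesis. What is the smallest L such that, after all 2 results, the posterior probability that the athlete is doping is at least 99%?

70

Prior odds = 0.02/0.98 = 1/49.
Target odds = 0.99/0.01 = 99.
Need L² ≥ 99 ÷ (1/49) = 4851.
69² = 4761 < 4851 ≤ 4900 = 70², so L = 70.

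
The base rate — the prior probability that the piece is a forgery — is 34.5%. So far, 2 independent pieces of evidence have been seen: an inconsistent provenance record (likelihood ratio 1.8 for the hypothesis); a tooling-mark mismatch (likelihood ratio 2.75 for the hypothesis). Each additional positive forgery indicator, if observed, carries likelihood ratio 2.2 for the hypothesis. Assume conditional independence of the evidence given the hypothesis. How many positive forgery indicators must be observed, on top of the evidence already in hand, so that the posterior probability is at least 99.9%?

Prior odds = 0.345/0.655 = 69/131.
Combined Bayes factor of the evidence already in hand = 1.8 × 2.75 = 4.95.
Odds after that evidence = (69/131) × 4.95 = 6831/2620.
Target odds = 0.999/0.001 = 999.
Need 2.2ⁿ ≥ 999 ÷ (6831/2620) = 96940/253.
2.2⁷ = 19487171/78125 falls short of 96940/253 but 2.2⁸ = 214358881/390625 reaches it, so n = 8.

8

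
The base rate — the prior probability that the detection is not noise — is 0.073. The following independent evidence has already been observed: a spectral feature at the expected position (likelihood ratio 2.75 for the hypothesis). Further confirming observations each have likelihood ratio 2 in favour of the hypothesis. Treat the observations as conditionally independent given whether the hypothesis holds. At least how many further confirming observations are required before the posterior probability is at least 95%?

Prior odds = 0.073/0.927 = 73/927.
Bayes factor of the evidence already in hand = 2.75.
Odds after that evidence = (73/927) × 2.75 = 803/3708.
Target odds = 0.95/0.05 = 19.
Need 2ⁿ ≥ 19 ÷ (803/3708) = 70452/803.
2⁶ = 64 falls short of 70452/803 but 2⁷ = 128 reaches it, so n = 7.

7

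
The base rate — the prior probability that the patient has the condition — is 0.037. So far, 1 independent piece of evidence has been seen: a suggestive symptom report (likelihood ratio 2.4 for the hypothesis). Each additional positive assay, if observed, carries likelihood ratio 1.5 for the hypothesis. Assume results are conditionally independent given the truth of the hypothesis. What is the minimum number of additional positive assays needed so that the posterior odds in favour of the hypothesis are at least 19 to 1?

14

Prior odds = 0.037/0.963 = 37/963.
Bayes factor of the evidence already in hand = 2.4.
Odds after that evidence = (37/963) × 2.4 = 148/1605.
Target odds = 19.
Need 1.5ⁿ ≥ 19 ÷ (148/1605) = 30495/148.
1.5¹³ = 1594323/8192 falls short of 30495/148 but 1.5¹⁴ = 4782969/16384 reaches it, so n = 14.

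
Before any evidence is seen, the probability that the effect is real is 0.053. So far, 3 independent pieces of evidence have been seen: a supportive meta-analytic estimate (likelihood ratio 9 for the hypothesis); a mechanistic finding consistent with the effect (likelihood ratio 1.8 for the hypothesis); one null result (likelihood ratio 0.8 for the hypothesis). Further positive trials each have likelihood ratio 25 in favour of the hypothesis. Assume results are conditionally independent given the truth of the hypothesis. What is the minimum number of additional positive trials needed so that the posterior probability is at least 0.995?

2

Prior odds = 0.053/0.947 = 53/947.
Combined Bayes factor of the evidence already in hand = 9 × 1.8 × 0.8 = 12.96.
Odds after that evidence = (53/947) × 12.96 = 17172/23675.
Target odds = 0.995/0.005 = 199.
Need 25ⁿ ≥ 199 ÷ (17172/23675) = 4711325/17172.
25¹ = 25 falls short of 4711325/17172 but 25² = 625 reaches it, so n = 2.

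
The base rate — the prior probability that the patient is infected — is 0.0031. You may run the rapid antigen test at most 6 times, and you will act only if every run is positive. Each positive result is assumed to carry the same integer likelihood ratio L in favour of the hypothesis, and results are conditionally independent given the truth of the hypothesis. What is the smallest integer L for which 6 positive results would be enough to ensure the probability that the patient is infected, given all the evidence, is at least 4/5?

4

Prior odds = 0.0031/0.9969 = 31/9969.
Target odds = 0.8/0.2 = 4.
Need L⁶ ≥ 4 ÷ (31/9969) = 39876/31.
3⁶ = 729 < 39876/31 ≤ 4096 = 4⁶, so L = 4.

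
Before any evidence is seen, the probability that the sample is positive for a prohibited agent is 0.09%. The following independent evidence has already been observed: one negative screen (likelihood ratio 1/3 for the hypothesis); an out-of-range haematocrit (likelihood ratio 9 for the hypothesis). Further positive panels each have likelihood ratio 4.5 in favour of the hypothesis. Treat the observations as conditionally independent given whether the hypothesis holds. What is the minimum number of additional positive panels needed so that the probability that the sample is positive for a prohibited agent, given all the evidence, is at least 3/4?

5

Prior odds = 0.0009/0.9991 = 9/9991.
Combined Bayes factor of the evidence already in hand = (1/3) × 9 = 3.
Odds after that evidence = (9/9991) × 3 = 27/9991.
Target odds = 0.75/0.25 = 3.
Need 4.5ⁿ ≥ 3 ÷ (27/9991) = 9991/9.
4.5⁴ = 410.0625 falls short of 9991/9 but 4.5⁵ = 1845.28125 reaches it, so n = 5.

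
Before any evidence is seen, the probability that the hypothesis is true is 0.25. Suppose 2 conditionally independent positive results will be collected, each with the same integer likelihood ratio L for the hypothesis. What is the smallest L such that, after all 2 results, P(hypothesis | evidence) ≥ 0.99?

18

Prior odds = 0.25/0.75 = 1/3.
Target odds = 0.99/0.01 = 99.
Need L² ≥ 99 ÷ (1/3) = 297.
17² = 289 < 297 ≤ 324 = 18², so L = 18.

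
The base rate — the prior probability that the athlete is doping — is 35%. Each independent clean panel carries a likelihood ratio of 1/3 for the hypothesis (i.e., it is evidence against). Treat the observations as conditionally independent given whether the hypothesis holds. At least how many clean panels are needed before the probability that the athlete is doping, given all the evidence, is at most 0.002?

Prior odds: 0.35 ÷ 0.65 = 7/13.
Likelihood ratio per clean panel = 1/3.
Target odds: 0.002 ÷ 0.998 = 1/499.
Require (1/3)ⁿ ≤ 1/499 ÷ (7/13) = 13/3493.
(1/3)⁵ = 1/243 is still above 13/3493 but (1/3)⁶ = 1/729 is at or below it, so n = 6.

6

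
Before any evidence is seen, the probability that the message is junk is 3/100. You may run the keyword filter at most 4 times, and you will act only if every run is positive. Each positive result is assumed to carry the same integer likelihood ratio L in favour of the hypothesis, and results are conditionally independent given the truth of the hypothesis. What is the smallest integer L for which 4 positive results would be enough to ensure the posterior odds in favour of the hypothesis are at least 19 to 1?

5

Prior odds = 0.03/0.97 = 3/97.
Target odds = 19.
Need L⁴ ≥ 19 ÷ (3/97) = 1843/3.
4⁴ = 256 < 1843/3 ≤ 625 = 5⁴, so L = 5.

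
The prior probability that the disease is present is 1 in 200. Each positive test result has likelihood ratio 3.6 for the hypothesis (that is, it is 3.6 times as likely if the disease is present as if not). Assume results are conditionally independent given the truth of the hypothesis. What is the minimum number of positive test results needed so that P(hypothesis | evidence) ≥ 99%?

8

Prior odds = 0.005/0.995 = 1/199.
Likelihood ratio per positive test result = 3.6.
Target posterior odds = 0.99/0.01 = 99.
Need (1/199) × 3.6ⁿ ≥ 99, i.e. 3.6ⁿ ≥ 19701.
3.6⁷ = 612220032/78125 falls short of 19701 but 3.6⁸ ≈28211.1 reaches it, so n = 8.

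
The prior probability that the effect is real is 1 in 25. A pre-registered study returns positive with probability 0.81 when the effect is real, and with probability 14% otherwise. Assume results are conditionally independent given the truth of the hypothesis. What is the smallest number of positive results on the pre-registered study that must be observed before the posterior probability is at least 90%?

4

Prior odds = 0.04/0.96 = 1/24.
Likelihood ratio of a positive result = 0.81/0.14 = 81/14.
Target posterior odds = 0.9/0.1 = 9.
Need (1/24) × (81/14)ⁿ ≥ 9, i.e. (81/14)ⁿ ≥ 216.
(81/14)³ = 531441/2744 falls short of 216 but (81/14)⁴ = 43046721/38416 reaches it, so n = 4.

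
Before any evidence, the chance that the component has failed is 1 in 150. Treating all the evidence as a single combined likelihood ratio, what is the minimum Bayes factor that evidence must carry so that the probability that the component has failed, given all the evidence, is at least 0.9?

Prior odds = (1/150)/(149/150) = 1/149.
Target odds = 0.9/0.1 = 9.
Required Bayes factor = 9 ÷ (1/149) = 1341.

1341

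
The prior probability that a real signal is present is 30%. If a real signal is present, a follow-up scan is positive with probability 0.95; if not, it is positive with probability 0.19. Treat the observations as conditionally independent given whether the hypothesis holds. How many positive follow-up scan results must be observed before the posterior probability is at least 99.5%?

Prior odds = 0.3/0.7 = 3/7.
Likelihood ratio of a positive = 0.95/0.19 = 5.
Target odds: 0.995 ÷ 0.005 = 199.
Require 5ⁿ ≥ 199 ÷ (3/7) = 1393/3.
5³ = 125 falls short of 1393/3 but 5⁴ = 625 reaches it, so n = 4.

4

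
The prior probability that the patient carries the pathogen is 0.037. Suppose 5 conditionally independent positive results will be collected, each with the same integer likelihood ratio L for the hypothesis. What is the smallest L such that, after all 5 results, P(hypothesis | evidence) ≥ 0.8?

3

Prior odds = 0.037/0.963 = 37/963.
Target odds = 0.8/0.2 = 4.
Need L⁵ ≥ 4 ÷ (37/963) = 3852/37.
2⁵ = 32 < 3852/37 ≤ 243 = 3⁵, so L = 3.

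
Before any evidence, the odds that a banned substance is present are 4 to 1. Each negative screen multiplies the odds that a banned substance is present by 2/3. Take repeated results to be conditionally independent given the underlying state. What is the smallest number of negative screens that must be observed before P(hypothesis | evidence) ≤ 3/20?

Prior odds = 4.
Likelihood ratio per negative screen = 2/3.
Target odds: 0.15 ÷ 0.85 = 3/17.
Need 4 × (2/3)ⁿ ≤ 3/17, i.e. (2/3)ⁿ ≤ 3/68.
(2/3)⁷ = 128/2187 is still above 3/68 but (2/3)⁸ = 256/6561 is at or below it, so n = 8.

8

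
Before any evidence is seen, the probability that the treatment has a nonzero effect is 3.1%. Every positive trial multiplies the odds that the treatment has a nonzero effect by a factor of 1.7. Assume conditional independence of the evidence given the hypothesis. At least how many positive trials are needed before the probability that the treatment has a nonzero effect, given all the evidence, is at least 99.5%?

17

Prior odds: 0.031 ÷ 0.969 = 31/969.
Likelihood ratio per positive trial = 1.7.
Target posterior odds = 0.995/0.005 = 199.
Require 1.7ⁿ ≥ 199 ÷ (31/969) = 192831/31.
1.7¹⁶ ≈4866.12 falls short of 192831/31 but 1.7¹⁷ ≈8272.4 reaches it, so n = 17.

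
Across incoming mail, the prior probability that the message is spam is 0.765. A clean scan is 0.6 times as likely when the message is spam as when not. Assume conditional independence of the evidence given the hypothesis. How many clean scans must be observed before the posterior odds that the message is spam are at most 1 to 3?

5

Prior odds: 0.765 ÷ 0.235 = 153/47.
Likelihood ratio per clean scan = 0.6.
Target odds = 1/3.
Require 0.6ⁿ ≤ 1/3 ÷ (153/47) = 47/459.
0.6⁴ = 0.1296 is still above 47/459 but 0.6⁵ = 0.07776 is at or below it, so n = 5.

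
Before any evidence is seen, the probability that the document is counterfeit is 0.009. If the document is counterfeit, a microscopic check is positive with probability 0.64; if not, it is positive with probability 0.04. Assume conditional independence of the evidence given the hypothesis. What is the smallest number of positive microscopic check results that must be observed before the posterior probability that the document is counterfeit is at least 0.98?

Prior odds: 0.009 ÷ 0.991 = 9/991.
Likelihood ratio of a positive = 0.64/0.04 = 16.
Target odds: 0.98 ÷ 0.02 = 49.
Need (9/991) × 16ⁿ ≥ 49, i.e. 16ⁿ ≥ 48559/9.
16³ = 4096 falls short of 48559/9 but 16⁴ = 65536 reaches it, so n = 4.

4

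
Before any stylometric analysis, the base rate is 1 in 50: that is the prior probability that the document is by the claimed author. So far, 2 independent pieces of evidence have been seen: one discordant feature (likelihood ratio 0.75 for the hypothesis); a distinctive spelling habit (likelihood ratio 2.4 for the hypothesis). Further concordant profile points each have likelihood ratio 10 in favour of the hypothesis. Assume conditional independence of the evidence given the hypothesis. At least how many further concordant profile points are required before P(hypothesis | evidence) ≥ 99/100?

4

Prior odds = 0.02/0.98 = 1/49.
Combined Bayes factor of the evidence already in hand = 0.75 × 2.4 = 1.8.
Odds after that evidence = (1/49) × 1.8 = 9/245.
Target odds = 0.99/0.01 = 99.
Need 10ⁿ ≥ 99 ÷ (9/245) = 2695.
10³ = 1000 falls short of 2695 but 10⁴ = 10000 reaches it, so n = 4.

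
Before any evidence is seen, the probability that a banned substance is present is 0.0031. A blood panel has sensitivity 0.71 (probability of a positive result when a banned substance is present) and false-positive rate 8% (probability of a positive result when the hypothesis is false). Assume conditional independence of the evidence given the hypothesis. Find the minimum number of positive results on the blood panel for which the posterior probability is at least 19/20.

Prior odds: 0.0031 ÷ 0.9969 = 31/9969.
Likelihood ratio of a positive result = 0.71/0.08 = 8.875.
Target posterior odds = 0.95/0.05 = 19.
Require 8.875ⁿ ≥ 19 ÷ (31/9969) = 189411/31.
8.875³ = 357911/512 falls short of 189411/31 but 8.875⁴ = 25411681/4096 reaches it, so n = 4.

4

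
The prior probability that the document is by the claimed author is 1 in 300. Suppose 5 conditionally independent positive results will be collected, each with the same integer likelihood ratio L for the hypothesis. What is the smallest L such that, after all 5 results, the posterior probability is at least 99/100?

Prior odds = (1/300)/(299/300) = 1/299.
Target odds = 0.99/0.01 = 99.
Need L⁵ ≥ 99 ÷ (1/299) = 29601.
7⁵ = 16807 < 29601 ≤ 32768 = 8⁵, so L = 8.

8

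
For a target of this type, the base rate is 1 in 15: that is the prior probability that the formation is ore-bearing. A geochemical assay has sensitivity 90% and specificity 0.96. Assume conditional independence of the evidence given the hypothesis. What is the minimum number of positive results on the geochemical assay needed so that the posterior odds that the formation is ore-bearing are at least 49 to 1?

3

Prior odds = (1/15)/(14/15) = 1/14.
False-positive rate = 1 − 0.96 = 0.04; likelihood ratio of a positive = 0.9/0.04 = 22.5.
Target odds = 49.
Need (1/14) × 22.5ⁿ ≥ 49, i.e. 22.5ⁿ ≥ 686.
22.5² = 506.25 falls short of 686 but 22.5³ = 11390.625 reaches it, so n = 3.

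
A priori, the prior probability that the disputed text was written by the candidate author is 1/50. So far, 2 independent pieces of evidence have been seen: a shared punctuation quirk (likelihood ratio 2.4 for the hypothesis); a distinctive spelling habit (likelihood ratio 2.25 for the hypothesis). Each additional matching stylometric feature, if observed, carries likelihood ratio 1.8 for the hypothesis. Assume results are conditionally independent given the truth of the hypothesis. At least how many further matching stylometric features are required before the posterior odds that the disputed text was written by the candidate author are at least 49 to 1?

Prior odds = 0.02/0.98 = 1/49.
Combined Bayes factor of the evidence already in hand = 2.4 × 2.25 = 5.4.
Odds after that evidence = (1/49) × 5.4 = 27/245.
Target odds = 49.
Need 1.8ⁿ ≥ 49 ÷ (27/245) = 12005/27.
1.8¹⁰ ≈357.047 falls short of 12005/27 but 1.8¹¹ ≈642.684 reaches it, so n = 11.

11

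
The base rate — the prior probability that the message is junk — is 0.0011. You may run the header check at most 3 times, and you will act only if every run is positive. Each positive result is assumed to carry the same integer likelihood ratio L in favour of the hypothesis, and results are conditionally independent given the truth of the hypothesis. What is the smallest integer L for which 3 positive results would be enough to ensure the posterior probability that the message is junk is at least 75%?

14

Prior odds = 0.0011/0.9989 = 11/9989.
Target odds = 0.75/0.25 = 3.
Need L³ ≥ 3 ÷ (11/9989) = 29967/11.
13³ = 2197 < 29967/11 ≤ 2744 = 14³, so L = 14.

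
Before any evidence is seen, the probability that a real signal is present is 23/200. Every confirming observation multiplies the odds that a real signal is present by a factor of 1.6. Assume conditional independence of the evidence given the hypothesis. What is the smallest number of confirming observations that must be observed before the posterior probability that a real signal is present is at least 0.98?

13

Prior odds: 0.115 ÷ 0.885 = 23/177.
Likelihood ratio per confirming observation = 1.6.
Target odds: 0.98 ÷ 0.02 = 49.
Need (23/177) × 1.6ⁿ ≥ 49, i.e. 1.6ⁿ ≥ 8673/23.
1.6¹² ≈281.475 falls short of 8673/23 but 1.6¹³ ≈450.36 reaches it, so n = 13.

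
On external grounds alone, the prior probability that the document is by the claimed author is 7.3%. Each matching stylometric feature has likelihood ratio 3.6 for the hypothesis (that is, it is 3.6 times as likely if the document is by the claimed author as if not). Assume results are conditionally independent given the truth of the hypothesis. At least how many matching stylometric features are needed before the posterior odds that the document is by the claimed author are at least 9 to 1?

4

Prior odds: 0.073 ÷ 0.927 = 73/927.
Likelihood ratio per matching stylometric feature = 3.6.
Target odds = 9.
Require 3.6ⁿ ≥ 9 ÷ (73/927) = 8343/73.
3.6³ = 46.656 falls short of 8343/73 but 3.6⁴ = 167.9616 reaches it, so n = 4.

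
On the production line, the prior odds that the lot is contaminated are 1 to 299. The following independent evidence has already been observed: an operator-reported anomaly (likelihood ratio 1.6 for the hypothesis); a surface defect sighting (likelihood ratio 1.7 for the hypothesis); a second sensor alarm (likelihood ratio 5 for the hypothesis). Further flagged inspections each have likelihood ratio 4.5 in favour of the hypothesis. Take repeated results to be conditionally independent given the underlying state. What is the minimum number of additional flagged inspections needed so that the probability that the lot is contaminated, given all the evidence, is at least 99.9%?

Prior odds = 1/299.
Combined Bayes factor of the evidence already in hand = 1.6 × 1.7 × 5 = 13.6.
Odds after that evidence = (1/299) × 13.6 = 68/1495.
Target odds = 0.999/0.001 = 999.
Need 4.5ⁿ ≥ 999 ÷ (68/1495) = 1493505/68.
4.5⁶ = 8303.765625 falls short of 1493505/68 but 4.5⁷ = 4782969/128 reaches it, so n = 7.

7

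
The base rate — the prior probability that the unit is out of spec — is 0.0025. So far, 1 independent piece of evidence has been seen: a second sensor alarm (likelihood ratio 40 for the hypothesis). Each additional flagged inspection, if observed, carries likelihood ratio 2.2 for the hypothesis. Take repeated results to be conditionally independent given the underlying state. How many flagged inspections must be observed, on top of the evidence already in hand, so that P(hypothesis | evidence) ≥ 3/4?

5

Prior odds = 0.0025/0.9975 = 1/399.
Bayes factor of the evidence already in hand = 40.
Odds after that evidence = (1/399) × 40 = 40/399.
Target odds = 0.75/0.25 = 3.
Need 2.2ⁿ ≥ 3 ÷ (40/399) = 29.925.
2.2⁴ = 23.4256 falls short of 29.925 but 2.2⁵ = 51.53632 reaches it, so n = 5.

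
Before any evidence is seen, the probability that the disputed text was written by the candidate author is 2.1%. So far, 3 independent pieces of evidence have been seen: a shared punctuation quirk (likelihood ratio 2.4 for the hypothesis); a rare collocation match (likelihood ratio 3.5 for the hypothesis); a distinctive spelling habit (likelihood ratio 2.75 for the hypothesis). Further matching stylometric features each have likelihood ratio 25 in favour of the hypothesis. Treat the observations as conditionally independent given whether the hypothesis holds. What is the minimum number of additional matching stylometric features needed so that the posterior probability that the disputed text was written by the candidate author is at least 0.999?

Prior odds = 0.021/0.979 = 21/979.
Combined Bayes factor of the evidence already in hand = 2.4 × 3.5 × 2.75 = 23.1.
Odds after that evidence = (21/979) × 23.1 = 441/890.
Target odds = 0.999/0.001 = 999.
Need 25ⁿ ≥ 999 ÷ (441/890) = 98790/49.
25² = 625 falls short of 98790/49 but 25³ = 15625 reaches it, so n = 3.

3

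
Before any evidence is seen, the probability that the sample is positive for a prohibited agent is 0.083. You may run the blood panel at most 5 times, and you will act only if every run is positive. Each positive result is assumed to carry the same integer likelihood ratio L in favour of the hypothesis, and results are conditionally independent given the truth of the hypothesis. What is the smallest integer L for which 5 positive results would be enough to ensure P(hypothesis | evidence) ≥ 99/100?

5

Prior odds = 0.083/0.917 = 83/917.
Target odds = 0.99/0.01 = 99.
Need L⁵ ≥ 99 ÷ (83/917) = 90783/83.
4⁵ = 1024 < 90783/83 ≤ 3125 = 5⁵, so L = 5.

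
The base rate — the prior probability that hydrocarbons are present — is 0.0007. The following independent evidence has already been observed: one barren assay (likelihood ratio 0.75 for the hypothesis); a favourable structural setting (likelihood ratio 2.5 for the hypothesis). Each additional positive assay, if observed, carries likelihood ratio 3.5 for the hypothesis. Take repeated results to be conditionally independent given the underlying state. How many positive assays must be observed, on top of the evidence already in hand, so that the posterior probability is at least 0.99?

9

Prior odds = 0.0007/0.9993 = 7/9993.
Combined Bayes factor of the evidence already in hand = 0.75 × 2.5 = 1.875.
Odds after that evidence = (7/9993) × 1.875 = 35/26648.
Target odds = 0.99/0.01 = 99.
Need 3.5ⁿ ≥ 99 ÷ (35/26648) = 2638152/35.
3.5⁸ = 5764801/256 falls short of 2638152/35 but 3.5⁹ = 40353607/512 reaches it, so n = 9.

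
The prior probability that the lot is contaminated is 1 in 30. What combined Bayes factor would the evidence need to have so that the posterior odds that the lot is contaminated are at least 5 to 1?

145

Prior odds = (1/30)/(29/30) = 1/29.
Target odds = 5.
Required Bayes factor = 5 ÷ (1/29) = 145.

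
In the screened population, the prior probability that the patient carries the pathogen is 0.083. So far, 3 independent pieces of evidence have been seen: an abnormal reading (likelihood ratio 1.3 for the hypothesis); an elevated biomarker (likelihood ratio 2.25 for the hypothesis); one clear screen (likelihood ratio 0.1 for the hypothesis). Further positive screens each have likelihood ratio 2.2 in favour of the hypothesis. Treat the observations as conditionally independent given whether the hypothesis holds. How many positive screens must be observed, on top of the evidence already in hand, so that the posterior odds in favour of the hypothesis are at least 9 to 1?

Prior odds = 0.083/0.917 = 83/917.
Combined Bayes factor of the evidence already in hand = 1.3 × 2.25 × 0.1 = 0.2925.
Odds after that evidence = (83/917) × 0.2925 = 9711/366800.
Target odds = 9.
Need 2.2ⁿ ≥ 9 ÷ (9711/366800) = 366800/1079.
2.2⁷ = 19487171/78125 falls short of 366800/1079 but 2.2⁸ = 214358881/390625 reaches it, so n = 8.

8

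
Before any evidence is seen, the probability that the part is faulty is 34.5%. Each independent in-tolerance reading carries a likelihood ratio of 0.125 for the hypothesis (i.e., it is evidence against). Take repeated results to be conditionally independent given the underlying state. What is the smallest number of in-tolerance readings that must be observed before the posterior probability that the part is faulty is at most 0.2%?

Prior odds = 0.345/0.655 = 69/131.
Likelihood ratio per in-tolerance reading = 0.125.
Target posterior odds = 0.002/0.998 = 1/499.
Require 0.125ⁿ ≤ 1/499 ÷ (69/131) = 131/34431.
0.125² = 0.015625 is still above 131/34431 but 0.125³ = 0.001953125 is at or below it, so n = 3.

3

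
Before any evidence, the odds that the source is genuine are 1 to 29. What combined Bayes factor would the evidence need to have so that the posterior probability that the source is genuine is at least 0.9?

261

Prior odds = 1/29.
Target odds = 0.9/0.1 = 9.
Required Bayes factor = 9 ÷ (1/29) = 261.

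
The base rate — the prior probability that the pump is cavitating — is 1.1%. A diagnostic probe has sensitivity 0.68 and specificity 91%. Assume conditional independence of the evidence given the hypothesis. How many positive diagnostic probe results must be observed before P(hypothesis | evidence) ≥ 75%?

Prior odds = 0.011/0.989 = 11/989.
False-positive rate = 1 − 0.91 = 0.09; likelihood ratio of a positive = 0.68/0.09 = 68/9.
Target posterior odds = 0.75/0.25 = 3.
Require (68/9)ⁿ ≥ 3 ÷ (11/989) = 2967/11.
(68/9)² = 4624/81 falls short of 2967/11 but (68/9)³ = 314432/729 reaches it, so n = 3.

3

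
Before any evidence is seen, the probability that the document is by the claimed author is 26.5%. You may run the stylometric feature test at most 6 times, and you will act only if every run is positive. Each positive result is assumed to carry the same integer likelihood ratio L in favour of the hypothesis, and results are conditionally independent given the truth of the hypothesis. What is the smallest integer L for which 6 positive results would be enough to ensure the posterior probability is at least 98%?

3

Prior odds = 0.265/0.735 = 53/147.
Target odds = 0.98/0.02 = 49.
Need L⁶ ≥ 49 ÷ (53/147) = 7203/53.
2⁶ = 64 < 7203/53 ≤ 729 = 3⁶, so L = 3.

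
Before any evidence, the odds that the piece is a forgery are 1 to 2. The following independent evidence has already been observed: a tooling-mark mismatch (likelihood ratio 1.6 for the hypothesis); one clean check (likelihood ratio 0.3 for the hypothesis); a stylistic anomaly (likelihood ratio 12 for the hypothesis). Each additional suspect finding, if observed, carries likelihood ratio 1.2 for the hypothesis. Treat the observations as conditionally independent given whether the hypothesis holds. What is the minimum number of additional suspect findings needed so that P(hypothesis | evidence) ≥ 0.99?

20

Prior odds = 0.5.
Combined Bayes factor of the evidence already in hand = 1.6 × 0.3 × 12 = 5.76.
Odds after that evidence = 0.5 × 5.76 = 2.88.
Target odds = 0.99/0.01 = 99.
Need 1.2ⁿ ≥ 99 ÷ 2.88 = 34.375.
1.2¹⁹ ≈31.948 falls short of 34.375 but 1.2²⁰ ≈38.3376 reaches it, so n = 20.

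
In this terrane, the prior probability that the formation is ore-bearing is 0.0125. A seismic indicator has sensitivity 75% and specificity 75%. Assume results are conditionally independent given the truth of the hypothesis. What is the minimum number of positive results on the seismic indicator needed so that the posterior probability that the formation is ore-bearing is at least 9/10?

6

Prior odds: 0.0125 ÷ 0.9875 = 1/79.
False-positive rate = 1 − 0.75 = 0.25; likelihood ratio of a positive = 0.75/0.25 = 3.
Target posterior odds = 0.9/0.1 = 9.
Require 3ⁿ ≥ 9 ÷ (1/79) = 711.
3⁵ = 243 falls short of 711 but 3⁶ = 729 reaches it, so n = 6.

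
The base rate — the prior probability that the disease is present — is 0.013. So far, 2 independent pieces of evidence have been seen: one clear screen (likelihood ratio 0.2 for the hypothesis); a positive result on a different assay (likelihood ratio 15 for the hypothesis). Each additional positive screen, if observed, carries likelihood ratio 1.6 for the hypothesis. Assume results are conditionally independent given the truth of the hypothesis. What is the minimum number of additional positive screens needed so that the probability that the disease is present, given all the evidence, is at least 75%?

Prior odds = 0.013/0.987 = 13/987.
Combined Bayes factor of the evidence already in hand = 0.2 × 15 = 3.
Odds after that evidence = (13/987) × 3 = 13/329.
Target odds = 0.75/0.25 = 3.
Need 1.6ⁿ ≥ 3 ÷ (13/329) = 987/13.
1.6⁹ = 134217728/1953125 falls short of 987/13 but 1.6¹⁰ ≈109.951 reaches it, so n = 10.

10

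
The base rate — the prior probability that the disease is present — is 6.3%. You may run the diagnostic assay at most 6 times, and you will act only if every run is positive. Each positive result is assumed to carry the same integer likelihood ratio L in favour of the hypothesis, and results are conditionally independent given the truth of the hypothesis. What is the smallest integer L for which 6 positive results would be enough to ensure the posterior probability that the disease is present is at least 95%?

Prior odds = 0.063/0.937 = 63/937.
Target odds = 0.95/0.05 = 19.
Need L⁶ ≥ 19 ÷ (63/937) = 17803/63.
2⁶ = 64 < 17803/63 ≤ 729 = 3⁶, so L = 3.

3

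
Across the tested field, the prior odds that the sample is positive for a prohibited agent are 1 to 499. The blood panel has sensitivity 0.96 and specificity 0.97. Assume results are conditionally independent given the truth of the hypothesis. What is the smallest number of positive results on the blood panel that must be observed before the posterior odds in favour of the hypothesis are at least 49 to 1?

3

Prior odds = 1/499.
False-positive rate = 1 − 0.97 = 0.03; likelihood ratio of a positive = 0.96/0.03 = 32.
Target odds = 49.
Need (1/499) × 32ⁿ ≥ 49, i.e. 32ⁿ ≥ 24451.
32² = 1024 falls short of 24451 but 32³ = 32768 reaches it, so n = 3.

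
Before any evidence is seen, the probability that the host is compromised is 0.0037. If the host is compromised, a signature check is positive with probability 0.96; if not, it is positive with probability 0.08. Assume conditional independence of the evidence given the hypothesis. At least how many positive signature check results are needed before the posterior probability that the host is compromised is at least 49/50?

4

Prior odds: 0.0037 ÷ 0.9963 = 37/9963.
Likelihood ratio of a positive = 0.96/0.08 = 12.
Target posterior odds = 0.98/0.02 = 49.
Need (37/9963) × 12ⁿ ≥ 49, i.e. 12ⁿ ≥ 488187/37.
12³ = 1728 falls short of 488187/37 but 12⁴ = 20736 reaches it, so n = 4.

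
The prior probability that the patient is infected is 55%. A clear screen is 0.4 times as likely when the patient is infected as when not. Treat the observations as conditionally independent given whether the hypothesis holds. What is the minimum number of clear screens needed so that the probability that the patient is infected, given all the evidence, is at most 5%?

4

Prior odds = 0.55/0.45 = 11/9.
Likelihood ratio per clear screen = 0.4.
Target odds: 0.05 ÷ 0.95 = 1/19.
Need (11/9) × 0.4ⁿ ≤ 1/19, i.e. 0.4ⁿ ≤ 9/209.
0.4³ = 0.064 is still above 9/209 but 0.4⁴ = 0.0256 is at or below it, so n = 4.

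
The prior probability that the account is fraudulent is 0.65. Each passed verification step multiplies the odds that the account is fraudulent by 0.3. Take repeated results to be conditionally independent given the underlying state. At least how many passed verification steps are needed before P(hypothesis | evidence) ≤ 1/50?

Prior odds: 0.65 ÷ 0.35 = 13/7.
Likelihood ratio per passed verification step = 0.3.
Target posterior odds = 0.02/0.98 = 1/49.
Need (13/7) × 0.3ⁿ ≤ 1/49, i.e. 0.3ⁿ ≤ 1/91.
0.3³ = 0.027 is still above 1/91 but 0.3⁴ = 0.0081 is at or below it, so n = 4.

4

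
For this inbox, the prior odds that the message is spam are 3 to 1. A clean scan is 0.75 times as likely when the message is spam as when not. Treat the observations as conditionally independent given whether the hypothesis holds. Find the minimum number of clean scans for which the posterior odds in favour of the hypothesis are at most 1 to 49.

18

Prior odds = 3.
Likelihood ratio per clean scan = 0.75.
Target odds = 1/49.
Need 3 × 0.75ⁿ ≤ 1/49, i.e. 0.75ⁿ ≤ 1/147.
0.75¹⁷ ≈0.00751695 is still above 1/147 but 0.75¹⁸ ≈0.00563771 is at or below it, so n = 18.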